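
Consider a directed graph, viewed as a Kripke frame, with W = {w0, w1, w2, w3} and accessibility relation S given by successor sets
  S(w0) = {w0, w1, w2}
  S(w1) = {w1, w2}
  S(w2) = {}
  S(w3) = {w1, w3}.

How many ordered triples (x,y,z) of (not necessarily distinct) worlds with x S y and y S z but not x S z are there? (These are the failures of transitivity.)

Enumerating: (w3,w1,w2).

1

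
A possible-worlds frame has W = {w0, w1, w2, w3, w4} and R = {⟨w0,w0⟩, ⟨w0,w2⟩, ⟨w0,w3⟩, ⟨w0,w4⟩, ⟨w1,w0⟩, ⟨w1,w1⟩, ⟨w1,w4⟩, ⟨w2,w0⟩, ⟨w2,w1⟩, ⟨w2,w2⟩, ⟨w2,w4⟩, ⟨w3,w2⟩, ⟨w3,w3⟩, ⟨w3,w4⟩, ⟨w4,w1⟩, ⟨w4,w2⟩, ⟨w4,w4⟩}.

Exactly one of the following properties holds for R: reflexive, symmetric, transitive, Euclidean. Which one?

reflexive

Reflexive: yes — every world is R-related to itself.
Symmetric: no — w0 R w3 but not w3 R w0.
Transitive: no — w0 R w2 and w2 R w1, but not w0 R w1.
Euclidean: no — w0 R w2 and w0 R w3, but not w2 R w3.
Only reflexive holds.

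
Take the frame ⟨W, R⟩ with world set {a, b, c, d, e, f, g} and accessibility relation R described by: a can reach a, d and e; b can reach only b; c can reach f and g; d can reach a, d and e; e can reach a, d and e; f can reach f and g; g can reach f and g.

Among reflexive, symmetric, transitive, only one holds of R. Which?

Reflexive: no — c is not related to itself.
Symmetric: no — c R f but not f R c.
Transitive: yes — every two-step R-path is closed by a direct edge.
Only transitive holds.

transitive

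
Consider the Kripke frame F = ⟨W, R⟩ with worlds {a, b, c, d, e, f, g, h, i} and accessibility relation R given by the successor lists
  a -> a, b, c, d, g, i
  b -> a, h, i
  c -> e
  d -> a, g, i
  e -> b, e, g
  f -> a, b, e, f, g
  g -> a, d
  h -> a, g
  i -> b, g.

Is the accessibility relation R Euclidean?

Euclidean: no — a R b and a R c, but not b R c.

No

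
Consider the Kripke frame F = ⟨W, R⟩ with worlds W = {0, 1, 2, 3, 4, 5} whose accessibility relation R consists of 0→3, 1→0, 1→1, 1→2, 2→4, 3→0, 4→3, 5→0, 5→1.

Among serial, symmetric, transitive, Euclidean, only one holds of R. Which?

serial

Serial: yes — every world has a successor (e.g. 0 R 3).
Symmetric: no — 1 R 0 but not 0 R 1.
Transitive: no — 1 R 0 and 0 R 3, but not 1 R 3.
Euclidean: no — 1 R 0 and 1 R 2, but not 0 R 2.
Only serial holds.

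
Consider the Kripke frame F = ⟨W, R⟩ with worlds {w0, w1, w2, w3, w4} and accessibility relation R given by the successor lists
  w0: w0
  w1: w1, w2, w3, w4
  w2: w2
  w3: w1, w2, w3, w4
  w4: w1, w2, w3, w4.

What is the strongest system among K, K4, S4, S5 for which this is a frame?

S4

Transitive (axiom 4): yes — every two-step R-path is closed by a direct edge.
Reflexive (axiom T): yes — every world is R-related to itself.
Euclidean (axiom 5): no — w1 R w2 and w1 R w3, but not w2 R w3.
So F validates K, K4, S4; S5 would additionally require R to be Euclidean. The strongest is S4.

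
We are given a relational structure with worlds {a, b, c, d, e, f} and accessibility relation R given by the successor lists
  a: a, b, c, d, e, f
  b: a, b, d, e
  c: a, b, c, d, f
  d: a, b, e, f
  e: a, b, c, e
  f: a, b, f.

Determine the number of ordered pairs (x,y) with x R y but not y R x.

Enumerating: (c,b), (c,d), (c,f), (d,e), (d,f), (e,c), (f,b).

7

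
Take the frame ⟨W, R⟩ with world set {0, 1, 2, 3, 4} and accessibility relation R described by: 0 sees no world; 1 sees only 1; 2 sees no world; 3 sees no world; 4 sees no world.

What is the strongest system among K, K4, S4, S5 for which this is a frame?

K4

Transitive (axiom 4): yes — every two-step R-path is closed by a direct edge.
Reflexive (axiom T): no — 0 is not related to itself.
Euclidean (axiom 5): yes — any two successors of a common world are R-related.
So F validates K, K4; S4 would additionally require R to be reflexive. The strongest is K4.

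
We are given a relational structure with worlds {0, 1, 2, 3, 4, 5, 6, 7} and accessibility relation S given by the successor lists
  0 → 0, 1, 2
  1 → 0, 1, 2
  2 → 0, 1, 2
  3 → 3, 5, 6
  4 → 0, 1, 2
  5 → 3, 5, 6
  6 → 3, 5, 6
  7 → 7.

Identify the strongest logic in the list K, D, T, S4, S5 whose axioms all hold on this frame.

Serial (axiom D): yes — every world has a successor (e.g. 0 S 0).
Reflexive (axiom T): no — 4 is not related to itself.
Transitive (axiom 4): yes — every two-step S-path is closed by a direct edge.
Euclidean (axiom 5): yes — any two successors of a common world are S-related.
So F validates K, D; T would additionally require S to be reflexive. The strongest is D.

D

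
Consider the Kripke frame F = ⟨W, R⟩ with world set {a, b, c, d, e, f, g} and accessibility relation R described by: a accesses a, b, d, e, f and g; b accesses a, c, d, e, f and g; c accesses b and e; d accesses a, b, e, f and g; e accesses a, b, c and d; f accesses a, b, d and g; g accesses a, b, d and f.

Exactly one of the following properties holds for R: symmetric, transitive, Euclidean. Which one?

Symmetric: yes — every pair in R has its reverse in R.
Transitive: no — a R b and b R c, but not a R c.
Euclidean: no — a R e and a R f, but not e R f.
Only symmetric holds.

symmetric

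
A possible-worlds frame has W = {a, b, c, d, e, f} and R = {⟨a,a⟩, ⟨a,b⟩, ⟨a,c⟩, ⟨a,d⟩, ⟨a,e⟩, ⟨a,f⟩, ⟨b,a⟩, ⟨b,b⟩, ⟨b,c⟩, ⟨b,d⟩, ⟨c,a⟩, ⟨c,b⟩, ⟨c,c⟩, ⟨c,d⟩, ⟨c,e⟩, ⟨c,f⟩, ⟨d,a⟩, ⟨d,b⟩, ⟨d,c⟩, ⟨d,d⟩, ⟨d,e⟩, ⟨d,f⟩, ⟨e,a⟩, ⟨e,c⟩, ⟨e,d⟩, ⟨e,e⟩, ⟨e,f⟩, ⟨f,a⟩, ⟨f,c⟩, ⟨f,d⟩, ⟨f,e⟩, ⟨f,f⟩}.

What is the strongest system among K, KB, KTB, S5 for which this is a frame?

KTB

Symmetric (axiom B): yes — every pair in R has its reverse in R.
Reflexive (axiom T): yes — every world is R-related to itself.
Euclidean (axiom 5): no — a R b and a R e, but not b R e.
So F validates K, KB, KTB; S5 would additionally require R to be Euclidean. The strongest is KTB.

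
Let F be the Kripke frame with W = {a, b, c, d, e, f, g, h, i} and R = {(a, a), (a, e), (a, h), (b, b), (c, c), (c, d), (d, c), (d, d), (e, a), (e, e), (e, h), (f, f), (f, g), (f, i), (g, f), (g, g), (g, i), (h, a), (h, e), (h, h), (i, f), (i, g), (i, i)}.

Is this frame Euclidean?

Euclidean: yes — any two successors of a common world are R-related.

Yes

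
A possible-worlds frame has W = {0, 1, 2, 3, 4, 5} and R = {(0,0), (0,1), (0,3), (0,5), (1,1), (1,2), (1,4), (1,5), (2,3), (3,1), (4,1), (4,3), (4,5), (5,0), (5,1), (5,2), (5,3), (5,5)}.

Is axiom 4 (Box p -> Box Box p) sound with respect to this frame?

No

The schema 4 characterises exactly the transitive frames.
Transitive: no — 0 R 1 and 1 R 2, but not 0 R 2.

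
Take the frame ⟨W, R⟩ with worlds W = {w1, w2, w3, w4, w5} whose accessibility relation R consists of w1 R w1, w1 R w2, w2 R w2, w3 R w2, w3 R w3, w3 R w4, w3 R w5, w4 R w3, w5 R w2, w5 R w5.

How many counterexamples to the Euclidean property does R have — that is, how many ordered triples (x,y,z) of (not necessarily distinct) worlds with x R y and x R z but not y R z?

10

Enumerating: (w1,w2,w1), (w3,w2,w3), (w3,w2,w4), (w3,w2,w5), (w3,w4,w2), (w3,w4,w4), (w3,w4,w5), (w3,w5,w3), (w3,w5,w4), (w5,w2,w5).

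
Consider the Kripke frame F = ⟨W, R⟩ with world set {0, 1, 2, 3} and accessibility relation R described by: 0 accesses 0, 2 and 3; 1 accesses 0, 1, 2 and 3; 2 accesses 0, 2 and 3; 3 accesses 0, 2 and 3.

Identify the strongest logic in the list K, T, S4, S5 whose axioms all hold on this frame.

Reflexive (axiom T): yes — every world is R-related to itself.
Transitive (axiom 4): yes — every two-step R-path is closed by a direct edge.
Euclidean (axiom 5): no — 1 R 0 and 1 R 1, but not 0 R 1.
So F validates K, T, S4; S5 would additionally require R to be Euclidean. The strongest is S4.

S4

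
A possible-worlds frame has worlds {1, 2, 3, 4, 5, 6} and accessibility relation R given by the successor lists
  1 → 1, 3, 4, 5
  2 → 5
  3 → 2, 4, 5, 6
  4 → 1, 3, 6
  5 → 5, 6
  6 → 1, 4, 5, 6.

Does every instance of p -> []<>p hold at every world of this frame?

Axiom B corresponds to the accessibility relation being symmetric.
Symmetric: no — 1 R 3 but not 3 R 1.

No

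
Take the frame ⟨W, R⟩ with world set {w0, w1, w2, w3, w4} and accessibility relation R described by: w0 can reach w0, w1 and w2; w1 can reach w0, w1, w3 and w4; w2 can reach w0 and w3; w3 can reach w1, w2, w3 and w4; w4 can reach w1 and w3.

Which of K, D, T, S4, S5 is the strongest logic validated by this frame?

D

Serial (axiom D): yes — every world has a successor (e.g. w0 R w0).
Reflexive (axiom T): no — w2 is not related to itself.
Transitive (axiom 4): no — w0 R w1 and w1 R w3, but not w0 R w3.
Euclidean (axiom 5): no — w0 R w1 and w0 R w2, but not w1 R w2.
So F validates K, D; T would additionally require R to be reflexive. The strongest is D.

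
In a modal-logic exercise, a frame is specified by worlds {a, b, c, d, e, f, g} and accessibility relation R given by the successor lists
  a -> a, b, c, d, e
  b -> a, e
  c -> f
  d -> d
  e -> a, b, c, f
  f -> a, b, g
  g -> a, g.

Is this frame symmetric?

No

Symmetric: no — a R c but not c R a.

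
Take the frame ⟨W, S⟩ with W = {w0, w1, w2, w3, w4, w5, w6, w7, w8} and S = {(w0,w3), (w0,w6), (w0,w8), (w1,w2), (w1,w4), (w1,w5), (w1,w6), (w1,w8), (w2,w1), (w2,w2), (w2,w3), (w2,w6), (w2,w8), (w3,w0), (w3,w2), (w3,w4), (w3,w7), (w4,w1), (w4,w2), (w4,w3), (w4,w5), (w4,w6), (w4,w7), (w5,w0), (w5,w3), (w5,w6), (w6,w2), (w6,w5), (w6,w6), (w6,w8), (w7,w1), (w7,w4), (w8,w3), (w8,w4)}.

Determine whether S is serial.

Yes

Serial: yes — every world has a successor (e.g. w0 S w3).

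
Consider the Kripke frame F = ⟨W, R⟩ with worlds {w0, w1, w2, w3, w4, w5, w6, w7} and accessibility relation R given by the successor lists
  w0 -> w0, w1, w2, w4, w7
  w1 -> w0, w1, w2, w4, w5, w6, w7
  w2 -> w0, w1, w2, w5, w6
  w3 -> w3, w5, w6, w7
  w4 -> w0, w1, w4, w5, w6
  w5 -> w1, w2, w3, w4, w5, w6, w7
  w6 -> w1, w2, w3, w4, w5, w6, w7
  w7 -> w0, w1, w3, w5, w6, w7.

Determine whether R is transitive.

No

Transitive: no — w0 R w1 and w1 R w5, but not w0 R w5.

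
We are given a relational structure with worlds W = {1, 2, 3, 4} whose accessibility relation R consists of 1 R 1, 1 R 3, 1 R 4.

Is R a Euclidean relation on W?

Euclidean: no — 1 R 3 and 1 R 4, but not 3 R 4.

No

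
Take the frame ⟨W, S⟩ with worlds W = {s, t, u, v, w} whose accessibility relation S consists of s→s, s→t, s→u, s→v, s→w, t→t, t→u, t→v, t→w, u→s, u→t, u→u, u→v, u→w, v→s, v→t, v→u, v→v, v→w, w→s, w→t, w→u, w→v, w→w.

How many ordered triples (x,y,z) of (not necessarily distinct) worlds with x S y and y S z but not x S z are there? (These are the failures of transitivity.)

Enumerating: (t,u,s), (t,v,s), (t,w,s).

3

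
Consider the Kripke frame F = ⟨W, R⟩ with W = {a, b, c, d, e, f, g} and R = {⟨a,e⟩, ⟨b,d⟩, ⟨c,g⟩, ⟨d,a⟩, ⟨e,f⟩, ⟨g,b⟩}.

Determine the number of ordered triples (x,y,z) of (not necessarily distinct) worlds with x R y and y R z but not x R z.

5

Enumerating: (a,e,f), (b,d,a), (c,g,b), (d,a,e), (g,b,d).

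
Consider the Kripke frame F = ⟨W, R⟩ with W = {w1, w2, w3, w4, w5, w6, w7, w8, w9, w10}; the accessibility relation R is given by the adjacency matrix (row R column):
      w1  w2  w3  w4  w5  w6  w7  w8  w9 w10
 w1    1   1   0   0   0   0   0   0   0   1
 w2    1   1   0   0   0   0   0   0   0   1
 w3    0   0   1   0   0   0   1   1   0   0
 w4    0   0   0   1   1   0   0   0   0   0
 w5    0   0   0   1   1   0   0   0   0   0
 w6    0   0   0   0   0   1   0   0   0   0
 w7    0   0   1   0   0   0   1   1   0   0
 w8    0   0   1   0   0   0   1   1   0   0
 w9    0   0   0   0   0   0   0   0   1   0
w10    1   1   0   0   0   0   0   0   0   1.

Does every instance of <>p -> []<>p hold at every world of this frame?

By correspondence theory, 5 is valid on a frame iff R is Euclidean.
Euclidean: yes — any two successors of a common world are R-related.

Yes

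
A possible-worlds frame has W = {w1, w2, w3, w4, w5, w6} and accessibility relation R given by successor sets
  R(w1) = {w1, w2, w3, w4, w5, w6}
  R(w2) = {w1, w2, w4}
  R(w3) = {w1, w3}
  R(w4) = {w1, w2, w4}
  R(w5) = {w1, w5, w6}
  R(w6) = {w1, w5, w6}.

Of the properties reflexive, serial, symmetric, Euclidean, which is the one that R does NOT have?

Euclidean

Reflexive: yes — every world is R-related to itself.
Serial: yes — every world has a successor (e.g. w1 R w1).
Symmetric: yes — every pair in R has its reverse in R.
Euclidean: no — w1 R w2 and w1 R w3, but not w2 R w3.
Only Euclidean fails.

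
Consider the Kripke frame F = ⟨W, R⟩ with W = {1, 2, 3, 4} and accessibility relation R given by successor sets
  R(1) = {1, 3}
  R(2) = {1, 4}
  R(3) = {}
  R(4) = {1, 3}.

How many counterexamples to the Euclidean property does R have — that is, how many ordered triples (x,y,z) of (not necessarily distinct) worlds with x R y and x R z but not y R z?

Enumerating: (1,3,1), (1,3,3), (2,1,4), (2,4,4), (4,3,1), (4,3,3).

6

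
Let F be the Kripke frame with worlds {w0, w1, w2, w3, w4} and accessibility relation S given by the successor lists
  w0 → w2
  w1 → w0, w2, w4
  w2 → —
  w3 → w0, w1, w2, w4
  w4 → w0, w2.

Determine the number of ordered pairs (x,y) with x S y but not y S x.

10

Enumerating: (w0,w2), (w1,w0), (w1,w2), (w1,w4), (w3,w0), (w3,w1), (w3,w2), (w3,w4), (w4,w0), (w4,w2).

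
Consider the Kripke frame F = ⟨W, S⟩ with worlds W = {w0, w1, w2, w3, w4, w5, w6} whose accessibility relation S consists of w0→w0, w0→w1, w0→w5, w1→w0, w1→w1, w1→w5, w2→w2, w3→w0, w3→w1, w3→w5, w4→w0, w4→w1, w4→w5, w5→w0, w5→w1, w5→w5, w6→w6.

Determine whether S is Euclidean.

Yes

Euclidean: yes — any two successors of a common world are S-related.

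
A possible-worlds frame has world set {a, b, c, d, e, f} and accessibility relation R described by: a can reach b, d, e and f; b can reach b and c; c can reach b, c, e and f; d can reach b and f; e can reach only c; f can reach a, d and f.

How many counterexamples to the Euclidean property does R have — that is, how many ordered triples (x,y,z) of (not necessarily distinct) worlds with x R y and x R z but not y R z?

Enumerating: (a,b,d), (a,b,e), (a,b,f), (a,d,d), (a,d,e), (a,e,b), (a,e,d), (a,e,e), (a,e,f), (a,f,b), (a,f,e), (c,b,e), … and 12 more.
Total: 24.

24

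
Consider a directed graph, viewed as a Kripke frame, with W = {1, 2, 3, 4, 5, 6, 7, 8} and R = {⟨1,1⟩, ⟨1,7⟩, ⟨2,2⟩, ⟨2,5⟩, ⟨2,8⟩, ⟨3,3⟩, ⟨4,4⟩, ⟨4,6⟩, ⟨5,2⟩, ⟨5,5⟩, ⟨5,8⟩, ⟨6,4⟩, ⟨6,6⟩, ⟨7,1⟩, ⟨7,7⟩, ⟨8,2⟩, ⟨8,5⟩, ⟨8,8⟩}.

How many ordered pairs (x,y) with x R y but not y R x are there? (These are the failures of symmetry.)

0

R is symmetric; there are no such tuples.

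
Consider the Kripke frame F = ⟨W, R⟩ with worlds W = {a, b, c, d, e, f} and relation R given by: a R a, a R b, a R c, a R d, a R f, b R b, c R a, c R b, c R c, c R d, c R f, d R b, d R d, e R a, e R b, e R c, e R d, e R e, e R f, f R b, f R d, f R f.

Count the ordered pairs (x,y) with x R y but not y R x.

14

Enumerating: (a,b), (a,d), (a,f), (c,b), (c,d), (c,f), (d,b), (e,a), (e,b), (e,c), (e,d), (e,f), (f,b), (f,d).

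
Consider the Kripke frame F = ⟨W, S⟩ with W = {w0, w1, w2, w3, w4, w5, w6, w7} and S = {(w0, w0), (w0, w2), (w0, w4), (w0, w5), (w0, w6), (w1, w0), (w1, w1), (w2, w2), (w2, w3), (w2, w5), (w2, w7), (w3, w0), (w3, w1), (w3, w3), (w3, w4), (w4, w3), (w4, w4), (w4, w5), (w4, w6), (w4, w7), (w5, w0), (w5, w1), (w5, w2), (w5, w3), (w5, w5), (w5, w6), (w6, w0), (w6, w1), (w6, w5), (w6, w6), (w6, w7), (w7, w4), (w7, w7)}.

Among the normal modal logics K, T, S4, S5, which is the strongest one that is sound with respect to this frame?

Reflexive (axiom T): yes — every world is S-related to itself.
Transitive (axiom 4): no — w0 S w2 and w2 S w3, but not w0 S w3.
Euclidean (axiom 5): no — w0 S w2 and w0 S w4, but not w2 S w4.
So F validates K, T; S4 would additionally require S to be transitive. The strongest is T.

T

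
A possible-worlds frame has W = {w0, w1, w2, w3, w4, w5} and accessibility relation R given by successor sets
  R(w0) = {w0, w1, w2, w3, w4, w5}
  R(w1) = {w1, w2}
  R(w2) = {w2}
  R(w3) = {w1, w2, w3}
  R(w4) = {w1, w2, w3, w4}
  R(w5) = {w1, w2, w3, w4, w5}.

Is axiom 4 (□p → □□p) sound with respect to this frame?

Yes

By correspondence theory, 4 is valid on a frame iff R is transitive.
Transitive: yes — every two-step R-path is closed by a direct edge.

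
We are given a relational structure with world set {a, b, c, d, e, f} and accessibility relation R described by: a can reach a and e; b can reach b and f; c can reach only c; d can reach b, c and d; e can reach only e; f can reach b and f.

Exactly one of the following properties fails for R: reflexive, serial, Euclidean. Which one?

Reflexive: yes — every world is R-related to itself.
Serial: yes — every world has a successor (e.g. a R a).
Euclidean: no — d R b and d R c, but not b R c.
Only Euclidean fails.

Euclidean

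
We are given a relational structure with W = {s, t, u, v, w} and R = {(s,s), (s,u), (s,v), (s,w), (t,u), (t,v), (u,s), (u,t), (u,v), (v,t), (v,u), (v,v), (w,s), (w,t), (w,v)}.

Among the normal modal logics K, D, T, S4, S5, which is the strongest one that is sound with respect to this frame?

Serial (axiom D): yes — every world has a successor (e.g. s R s).
Reflexive (axiom T): no — t is not related to itself.
Transitive (axiom 4): no — s R u and u R t, but not s R t.
Euclidean (axiom 5): no — s R u and s R w, but not u R w.
So F validates K, D; T would additionally require R to be reflexive. The strongest is D.

D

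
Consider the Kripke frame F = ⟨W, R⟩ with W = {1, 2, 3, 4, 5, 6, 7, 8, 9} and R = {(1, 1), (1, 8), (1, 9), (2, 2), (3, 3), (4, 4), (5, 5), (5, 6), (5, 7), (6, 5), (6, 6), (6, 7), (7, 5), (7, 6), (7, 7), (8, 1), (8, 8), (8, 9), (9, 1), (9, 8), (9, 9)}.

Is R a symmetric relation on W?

Symmetric: yes — every pair in R has its reverse in R.

Yes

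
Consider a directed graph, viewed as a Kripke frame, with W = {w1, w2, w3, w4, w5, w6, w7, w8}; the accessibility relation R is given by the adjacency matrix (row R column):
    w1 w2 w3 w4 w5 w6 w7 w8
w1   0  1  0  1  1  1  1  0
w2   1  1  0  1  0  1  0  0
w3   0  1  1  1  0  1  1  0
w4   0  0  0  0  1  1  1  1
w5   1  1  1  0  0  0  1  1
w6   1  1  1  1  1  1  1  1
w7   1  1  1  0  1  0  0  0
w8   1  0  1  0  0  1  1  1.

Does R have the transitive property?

Transitive: no — w1 R w4 and w4 R w8, but not w1 R w8.

No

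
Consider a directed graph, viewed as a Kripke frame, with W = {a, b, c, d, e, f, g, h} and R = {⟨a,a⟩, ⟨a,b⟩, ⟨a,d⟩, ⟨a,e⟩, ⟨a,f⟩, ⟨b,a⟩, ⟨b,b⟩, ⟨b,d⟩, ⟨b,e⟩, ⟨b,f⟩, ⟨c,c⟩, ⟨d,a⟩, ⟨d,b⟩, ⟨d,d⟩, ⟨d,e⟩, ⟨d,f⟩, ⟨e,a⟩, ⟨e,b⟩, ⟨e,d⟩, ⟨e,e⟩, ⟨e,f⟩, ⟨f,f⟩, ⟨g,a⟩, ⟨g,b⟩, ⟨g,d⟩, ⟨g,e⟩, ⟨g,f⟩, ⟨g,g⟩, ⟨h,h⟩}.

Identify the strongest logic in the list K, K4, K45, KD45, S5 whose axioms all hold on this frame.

Transitive (axiom 4): yes — every two-step R-path is closed by a direct edge.
Euclidean (axiom 5): no — a R f and a R b, but not f R b.
Serial (axiom D): yes — every world has a successor (e.g. a R a).
Reflexive (axiom T): yes — every world is R-related to itself.
So F validates K, K4; K45 would additionally require R to be Euclidean. The strongest is K4.

K4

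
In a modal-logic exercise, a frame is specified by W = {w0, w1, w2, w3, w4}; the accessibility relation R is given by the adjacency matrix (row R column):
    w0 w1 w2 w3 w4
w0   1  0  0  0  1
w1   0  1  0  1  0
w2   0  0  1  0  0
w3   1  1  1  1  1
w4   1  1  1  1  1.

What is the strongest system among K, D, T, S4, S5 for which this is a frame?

T

Serial (axiom D): yes — every world has a successor (e.g. w0 R w0).
Reflexive (axiom T): yes — every world is R-related to itself.
Transitive (axiom 4): no — w0 R w4 and w4 R w1, but not w0 R w1.
Euclidean (axiom 5): no — w3 R w0 and w3 R w1, but not w0 R w1.
So F validates K, D, T; S4 would additionally require R to be transitive. The strongest is T.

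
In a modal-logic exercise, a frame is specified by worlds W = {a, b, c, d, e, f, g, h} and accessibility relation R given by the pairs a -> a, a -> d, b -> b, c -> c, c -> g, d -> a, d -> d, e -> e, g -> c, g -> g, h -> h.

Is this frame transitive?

Transitive: yes — every two-step R-path is closed by a direct edge.

Yes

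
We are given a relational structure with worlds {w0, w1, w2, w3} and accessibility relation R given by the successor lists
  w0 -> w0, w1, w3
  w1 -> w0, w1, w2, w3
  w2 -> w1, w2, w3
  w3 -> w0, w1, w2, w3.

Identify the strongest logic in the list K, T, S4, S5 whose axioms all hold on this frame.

Reflexive (axiom T): yes — every world is R-related to itself.
Transitive (axiom 4): no — w0 R w1 and w1 R w2, but not w0 R w2.
Euclidean (axiom 5): no — w1 R w0 and w1 R w2, but not w0 R w2.
So F validates K, T; S4 would additionally require R to be transitive. The strongest is T.

T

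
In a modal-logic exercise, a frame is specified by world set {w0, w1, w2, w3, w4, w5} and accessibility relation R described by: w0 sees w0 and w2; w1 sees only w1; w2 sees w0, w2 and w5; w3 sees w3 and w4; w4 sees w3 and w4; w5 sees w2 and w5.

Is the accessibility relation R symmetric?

Symmetric: yes — every pair in R has its reverse in R.

Yes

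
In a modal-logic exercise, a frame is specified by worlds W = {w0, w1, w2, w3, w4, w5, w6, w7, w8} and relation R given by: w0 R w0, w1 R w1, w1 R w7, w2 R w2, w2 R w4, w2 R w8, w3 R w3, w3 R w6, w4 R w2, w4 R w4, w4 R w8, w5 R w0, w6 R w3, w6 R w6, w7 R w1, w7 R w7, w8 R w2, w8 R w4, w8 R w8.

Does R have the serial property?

Serial: yes — every world has a successor (e.g. w0 R w0).

Yes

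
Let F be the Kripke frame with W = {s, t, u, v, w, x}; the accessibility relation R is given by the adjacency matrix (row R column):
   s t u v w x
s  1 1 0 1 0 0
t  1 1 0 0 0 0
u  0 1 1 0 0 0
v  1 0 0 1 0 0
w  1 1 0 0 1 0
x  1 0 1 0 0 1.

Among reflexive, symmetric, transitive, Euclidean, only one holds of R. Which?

reflexive

Reflexive: yes — every world is R-related to itself.
Symmetric: no — u R t but not t R u.
Transitive: no — t R s and s R v, but not t R v.
Euclidean: no — s R t and s R v, but not t R v.
Only reflexive holds.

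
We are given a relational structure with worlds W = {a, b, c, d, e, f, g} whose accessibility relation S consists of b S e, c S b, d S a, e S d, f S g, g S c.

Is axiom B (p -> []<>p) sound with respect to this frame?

The schema B characterises exactly the symmetric frames.
Symmetric: no — b S e but not e S b.

No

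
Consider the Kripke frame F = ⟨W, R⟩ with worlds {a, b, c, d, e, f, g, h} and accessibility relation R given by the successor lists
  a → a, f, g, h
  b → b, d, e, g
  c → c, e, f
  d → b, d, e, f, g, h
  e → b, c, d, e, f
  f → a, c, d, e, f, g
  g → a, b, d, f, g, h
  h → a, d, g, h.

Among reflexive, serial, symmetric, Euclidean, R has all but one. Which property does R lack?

Euclidean

Reflexive: yes — every world is R-related to itself.
Serial: yes — every world has a successor (e.g. a R a).
Symmetric: yes — every pair in R has its reverse in R.
Euclidean: no — a R f and a R h, but not f R h.
Only Euclidean fails.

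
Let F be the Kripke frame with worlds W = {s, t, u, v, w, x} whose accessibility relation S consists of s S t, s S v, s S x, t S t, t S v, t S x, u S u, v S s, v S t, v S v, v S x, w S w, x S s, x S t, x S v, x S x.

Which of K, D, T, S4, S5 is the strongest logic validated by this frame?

Serial (axiom D): yes — every world has a successor (e.g. s S t).
Reflexive (axiom T): no — s is not related to itself.
Transitive (axiom 4): no — t S v and v S s, but not t S s.
Euclidean (axiom 5): no — v S t and v S s, but not t S s.
So F validates K, D; T would additionally require S to be reflexive. The strongest is D.

D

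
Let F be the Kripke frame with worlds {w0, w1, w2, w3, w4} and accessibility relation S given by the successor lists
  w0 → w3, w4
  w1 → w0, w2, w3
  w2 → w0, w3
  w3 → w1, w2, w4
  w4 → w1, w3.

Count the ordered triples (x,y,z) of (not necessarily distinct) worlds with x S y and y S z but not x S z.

19

Enumerating: (w0,w3,w1), (w0,w3,w2), (w0,w4,w1), (w1,w0,w4), (w1,w3,w1), (w1,w3,w4), (w2,w0,w4), (w2,w3,w1), (w2,w3,w2), (w2,w3,w4), (w3,w1,w0), (w3,w1,w3), … and 7 more.
Total: 19.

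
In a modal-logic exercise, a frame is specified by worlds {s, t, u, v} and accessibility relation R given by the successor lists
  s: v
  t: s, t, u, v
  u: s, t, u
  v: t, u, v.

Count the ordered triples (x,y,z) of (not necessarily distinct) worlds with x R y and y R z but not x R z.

Enumerating: (s,v,t), (s,v,u), (u,s,v), (u,t,v), (v,t,s), (v,u,s).

6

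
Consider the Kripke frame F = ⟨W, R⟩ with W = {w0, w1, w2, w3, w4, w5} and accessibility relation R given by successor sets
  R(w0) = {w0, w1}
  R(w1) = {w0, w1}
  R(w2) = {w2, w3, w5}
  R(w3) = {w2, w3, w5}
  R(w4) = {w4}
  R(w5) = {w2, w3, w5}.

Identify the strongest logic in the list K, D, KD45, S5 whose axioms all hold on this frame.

Serial (axiom D): yes — every world has a successor (e.g. w0 R w0).
Euclidean (axiom 5): yes — any two successors of a common world are R-related.
Transitive (axiom 4): yes — every two-step R-path is closed by a direct edge.
Reflexive (axiom T): yes — every world is R-related to itself.
So F validates K, D, KD45, S5. The strongest is S5.

S5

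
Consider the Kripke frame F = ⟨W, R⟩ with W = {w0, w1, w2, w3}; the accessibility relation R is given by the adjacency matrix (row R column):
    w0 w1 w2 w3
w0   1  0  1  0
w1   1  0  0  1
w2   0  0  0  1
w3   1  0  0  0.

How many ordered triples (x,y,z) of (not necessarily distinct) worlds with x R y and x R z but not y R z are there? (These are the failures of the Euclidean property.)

5

Enumerating: (w0,w2,w0), (w0,w2,w2), (w1,w0,w3), (w1,w3,w3), (w2,w3,w3).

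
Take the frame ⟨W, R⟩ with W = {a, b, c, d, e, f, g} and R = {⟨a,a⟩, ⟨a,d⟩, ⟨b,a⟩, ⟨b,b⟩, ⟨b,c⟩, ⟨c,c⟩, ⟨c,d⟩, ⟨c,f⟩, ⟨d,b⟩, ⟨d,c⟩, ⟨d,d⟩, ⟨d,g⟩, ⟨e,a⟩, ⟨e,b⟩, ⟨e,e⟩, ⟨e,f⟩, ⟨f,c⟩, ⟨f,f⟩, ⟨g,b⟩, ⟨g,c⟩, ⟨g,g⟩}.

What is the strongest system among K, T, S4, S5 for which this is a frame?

Reflexive (axiom T): yes — every world is R-related to itself.
Transitive (axiom 4): no — a R d and d R b, but not a R b.
Euclidean (axiom 5): no — b R a and b R c, but not a R c.
So F validates K, T; S4 would additionally require R to be transitive. The strongest is T.

T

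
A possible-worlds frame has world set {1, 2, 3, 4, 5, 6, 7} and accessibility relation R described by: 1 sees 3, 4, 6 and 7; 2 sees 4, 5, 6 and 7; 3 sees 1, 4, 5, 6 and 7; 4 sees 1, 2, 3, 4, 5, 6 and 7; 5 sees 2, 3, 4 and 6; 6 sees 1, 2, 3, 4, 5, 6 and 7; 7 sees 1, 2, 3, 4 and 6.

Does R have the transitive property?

No

Transitive: no — 1 R 3 and 3 R 5, but not 1 R 5.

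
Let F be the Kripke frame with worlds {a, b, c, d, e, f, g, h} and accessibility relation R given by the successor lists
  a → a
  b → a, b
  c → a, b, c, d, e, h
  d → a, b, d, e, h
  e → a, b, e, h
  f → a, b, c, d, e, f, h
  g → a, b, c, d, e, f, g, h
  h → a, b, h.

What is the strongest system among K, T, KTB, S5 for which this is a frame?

T

Reflexive (axiom T): yes — every world is R-related to itself.
Symmetric (axiom B): no — b R a but not a R b.
Euclidean (axiom 5): no — c R a and c R b, but not a R b.
So F validates K, T; KTB would additionally require R to be symmetric. The strongest is T.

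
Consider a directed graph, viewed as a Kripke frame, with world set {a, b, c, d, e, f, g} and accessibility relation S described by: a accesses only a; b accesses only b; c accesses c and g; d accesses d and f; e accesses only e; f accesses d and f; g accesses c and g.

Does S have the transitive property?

Transitive: yes — every two-step S-path is closed by a direct edge.

Yes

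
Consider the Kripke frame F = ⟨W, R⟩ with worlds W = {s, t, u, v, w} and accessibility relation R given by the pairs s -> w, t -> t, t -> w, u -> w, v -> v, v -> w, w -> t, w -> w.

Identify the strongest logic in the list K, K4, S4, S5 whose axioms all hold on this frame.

K

Transitive (axiom 4): no — s R w and w R t, but not s R t.
Reflexive (axiom T): no — s is not related to itself.
Euclidean (axiom 5): no — v R w and v R v, but not w R v.
So F validates K; K4 would additionally require R to be transitive. The strongest is K.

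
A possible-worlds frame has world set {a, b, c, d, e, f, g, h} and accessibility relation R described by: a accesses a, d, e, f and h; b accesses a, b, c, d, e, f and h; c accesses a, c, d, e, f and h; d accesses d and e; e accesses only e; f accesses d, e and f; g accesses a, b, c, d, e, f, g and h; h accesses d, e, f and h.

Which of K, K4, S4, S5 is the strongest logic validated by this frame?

Transitive (axiom 4): yes — every two-step R-path is closed by a direct edge.
Reflexive (axiom T): yes — every world is R-related to itself.
Euclidean (axiom 5): no — a R d and a R f, but not d R f.
So F validates K, K4, S4; S5 would additionally require R to be Euclidean. The strongest is S4.

S4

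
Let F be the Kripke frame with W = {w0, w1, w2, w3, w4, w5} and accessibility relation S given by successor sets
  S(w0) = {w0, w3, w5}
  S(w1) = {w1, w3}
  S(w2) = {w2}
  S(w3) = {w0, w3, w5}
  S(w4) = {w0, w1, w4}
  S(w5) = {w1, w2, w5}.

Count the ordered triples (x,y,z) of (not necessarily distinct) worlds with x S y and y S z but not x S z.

10

Enumerating: (w0,w5,w1), (w0,w5,w2), (w1,w3,w0), (w1,w3,w5), (w3,w5,w1), (w3,w5,w2), (w4,w0,w3), (w4,w0,w5), (w4,w1,w3), (w5,w1,w3).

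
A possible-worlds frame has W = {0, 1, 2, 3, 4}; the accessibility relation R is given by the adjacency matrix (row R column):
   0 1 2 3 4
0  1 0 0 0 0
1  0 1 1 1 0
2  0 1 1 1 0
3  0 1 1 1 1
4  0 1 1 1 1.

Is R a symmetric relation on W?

No

Symmetric: no — 4 R 1 but not 1 R 4.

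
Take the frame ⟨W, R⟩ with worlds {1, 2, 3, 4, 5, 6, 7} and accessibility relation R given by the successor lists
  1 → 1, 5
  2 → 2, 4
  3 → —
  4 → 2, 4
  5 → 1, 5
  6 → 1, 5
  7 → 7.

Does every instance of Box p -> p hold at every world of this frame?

Axiom T corresponds to the accessibility relation being reflexive.
Reflexive: no — 3 is not related to itself.

No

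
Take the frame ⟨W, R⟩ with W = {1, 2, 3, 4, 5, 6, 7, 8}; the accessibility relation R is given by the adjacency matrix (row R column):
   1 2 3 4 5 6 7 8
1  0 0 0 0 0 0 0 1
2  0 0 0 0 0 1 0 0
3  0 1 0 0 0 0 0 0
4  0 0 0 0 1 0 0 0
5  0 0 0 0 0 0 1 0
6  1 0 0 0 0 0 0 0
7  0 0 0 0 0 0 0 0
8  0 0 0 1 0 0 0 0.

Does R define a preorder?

Reflexive: no — 1 is not related to itself.
Transitive: no — 1 R 8 and 8 R 4, but not 1 R 4.
So R is not a preorder.

No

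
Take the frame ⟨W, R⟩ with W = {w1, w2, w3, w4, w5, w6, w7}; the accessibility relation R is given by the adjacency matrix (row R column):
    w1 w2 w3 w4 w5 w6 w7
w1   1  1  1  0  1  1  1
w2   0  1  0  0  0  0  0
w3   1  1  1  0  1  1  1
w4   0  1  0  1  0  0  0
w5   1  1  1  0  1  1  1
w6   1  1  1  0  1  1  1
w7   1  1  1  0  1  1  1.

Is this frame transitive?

Transitive: yes — every two-step R-path is closed by a direct edge.

Yes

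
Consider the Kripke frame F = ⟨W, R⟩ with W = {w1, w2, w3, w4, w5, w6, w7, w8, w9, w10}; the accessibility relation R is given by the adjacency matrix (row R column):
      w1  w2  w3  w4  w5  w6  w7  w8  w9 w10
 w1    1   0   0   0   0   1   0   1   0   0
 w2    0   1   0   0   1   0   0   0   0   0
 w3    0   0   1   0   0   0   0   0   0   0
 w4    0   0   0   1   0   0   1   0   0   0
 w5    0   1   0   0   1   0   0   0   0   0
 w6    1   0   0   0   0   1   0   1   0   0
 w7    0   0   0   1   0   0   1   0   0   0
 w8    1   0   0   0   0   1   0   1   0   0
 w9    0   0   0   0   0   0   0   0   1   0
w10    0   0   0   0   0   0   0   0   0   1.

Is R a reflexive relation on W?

Reflexive: yes — every world is R-related to itself.

Yes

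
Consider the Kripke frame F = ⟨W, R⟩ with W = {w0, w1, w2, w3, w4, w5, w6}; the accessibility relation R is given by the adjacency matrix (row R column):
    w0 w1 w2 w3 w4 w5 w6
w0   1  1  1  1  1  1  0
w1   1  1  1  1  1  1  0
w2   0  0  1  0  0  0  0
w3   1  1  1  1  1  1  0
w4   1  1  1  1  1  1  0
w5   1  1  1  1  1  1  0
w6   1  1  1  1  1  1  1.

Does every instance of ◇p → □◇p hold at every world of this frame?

No

Axiom 5 corresponds to the accessibility relation being Euclidean.
Euclidean: no — w0 R w2 and w0 R w1, but not w2 R w1.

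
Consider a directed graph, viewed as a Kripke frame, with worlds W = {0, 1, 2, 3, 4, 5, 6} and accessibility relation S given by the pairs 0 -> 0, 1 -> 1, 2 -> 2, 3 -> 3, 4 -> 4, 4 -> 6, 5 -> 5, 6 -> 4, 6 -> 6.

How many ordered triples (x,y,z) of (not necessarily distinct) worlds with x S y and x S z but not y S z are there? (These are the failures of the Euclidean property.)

S is Euclidean; there are no such tuples.

0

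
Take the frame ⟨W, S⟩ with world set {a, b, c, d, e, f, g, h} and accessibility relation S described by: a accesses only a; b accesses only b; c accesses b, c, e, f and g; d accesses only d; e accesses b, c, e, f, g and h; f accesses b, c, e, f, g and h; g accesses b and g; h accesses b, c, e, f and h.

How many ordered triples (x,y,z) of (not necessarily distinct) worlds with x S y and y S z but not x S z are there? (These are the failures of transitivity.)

Enumerating: (c,e,h), (c,f,h), (h,c,g), (h,e,g), (h,f,g).

5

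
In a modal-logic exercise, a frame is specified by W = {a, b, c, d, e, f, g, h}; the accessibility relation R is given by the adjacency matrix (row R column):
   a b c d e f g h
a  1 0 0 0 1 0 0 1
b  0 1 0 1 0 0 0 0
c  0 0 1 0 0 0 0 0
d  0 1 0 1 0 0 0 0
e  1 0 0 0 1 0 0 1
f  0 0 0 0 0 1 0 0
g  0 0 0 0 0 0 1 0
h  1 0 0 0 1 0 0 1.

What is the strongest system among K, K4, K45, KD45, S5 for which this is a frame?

S5

Transitive (axiom 4): yes — every two-step R-path is closed by a direct edge.
Euclidean (axiom 5): yes — any two successors of a common world are R-related.
Serial (axiom D): yes — every world has a successor (e.g. a R a).
Reflexive (axiom T): yes — every world is R-related to itself.
So F validates K, K4, K45, KD45, S5. The strongest is S5.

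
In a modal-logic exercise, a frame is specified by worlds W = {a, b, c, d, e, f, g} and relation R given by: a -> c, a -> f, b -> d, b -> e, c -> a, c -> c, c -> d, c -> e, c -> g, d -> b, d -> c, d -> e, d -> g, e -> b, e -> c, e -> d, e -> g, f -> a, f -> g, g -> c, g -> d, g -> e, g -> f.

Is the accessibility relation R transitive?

Transitive: no — a R c and c R d, but not a R d.

No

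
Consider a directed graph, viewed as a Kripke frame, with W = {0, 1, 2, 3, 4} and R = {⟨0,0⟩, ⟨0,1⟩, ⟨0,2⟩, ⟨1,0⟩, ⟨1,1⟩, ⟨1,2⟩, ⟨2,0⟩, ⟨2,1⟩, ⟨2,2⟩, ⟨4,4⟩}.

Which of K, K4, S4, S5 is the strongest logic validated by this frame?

Transitive (axiom 4): yes — every two-step R-path is closed by a direct edge.
Reflexive (axiom T): no — 3 is not related to itself.
Euclidean (axiom 5): yes — any two successors of a common world are R-related.
So F validates K, K4; S4 would additionally require R to be reflexive. The strongest is K4.

K4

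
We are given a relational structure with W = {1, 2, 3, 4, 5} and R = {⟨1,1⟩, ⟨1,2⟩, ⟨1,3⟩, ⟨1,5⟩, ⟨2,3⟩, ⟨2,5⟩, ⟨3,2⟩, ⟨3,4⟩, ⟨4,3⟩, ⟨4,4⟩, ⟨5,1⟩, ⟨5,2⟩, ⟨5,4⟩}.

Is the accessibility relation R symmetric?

Symmetric: no — 1 R 2 but not 2 R 1.

No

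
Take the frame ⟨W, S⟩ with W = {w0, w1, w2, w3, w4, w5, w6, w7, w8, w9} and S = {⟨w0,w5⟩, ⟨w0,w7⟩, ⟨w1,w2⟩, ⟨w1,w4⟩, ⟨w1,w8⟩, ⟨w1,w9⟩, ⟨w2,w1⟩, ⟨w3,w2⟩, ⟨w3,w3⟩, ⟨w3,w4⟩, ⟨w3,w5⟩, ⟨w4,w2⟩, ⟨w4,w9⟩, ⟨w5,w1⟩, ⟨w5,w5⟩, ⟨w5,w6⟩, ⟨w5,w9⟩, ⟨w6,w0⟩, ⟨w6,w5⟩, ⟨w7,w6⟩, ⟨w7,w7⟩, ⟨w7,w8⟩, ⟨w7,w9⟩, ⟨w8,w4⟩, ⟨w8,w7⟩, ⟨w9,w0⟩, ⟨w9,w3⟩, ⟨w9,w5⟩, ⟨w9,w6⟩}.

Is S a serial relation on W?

Yes

Serial: yes — every world has a successor (e.g. w0 S w5).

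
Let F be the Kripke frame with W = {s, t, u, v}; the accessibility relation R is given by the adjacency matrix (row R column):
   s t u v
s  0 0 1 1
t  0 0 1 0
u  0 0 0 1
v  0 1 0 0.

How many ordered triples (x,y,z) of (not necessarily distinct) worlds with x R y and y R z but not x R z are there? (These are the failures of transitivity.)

4

Enumerating: (s,v,t), (t,u,v), (u,v,t), (v,t,u).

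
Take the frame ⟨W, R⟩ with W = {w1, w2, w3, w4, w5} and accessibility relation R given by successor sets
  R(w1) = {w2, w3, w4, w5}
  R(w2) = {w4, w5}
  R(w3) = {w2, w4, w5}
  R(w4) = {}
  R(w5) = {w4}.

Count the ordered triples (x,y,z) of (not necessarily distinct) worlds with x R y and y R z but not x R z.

0

R is transitive; there are no such tuples.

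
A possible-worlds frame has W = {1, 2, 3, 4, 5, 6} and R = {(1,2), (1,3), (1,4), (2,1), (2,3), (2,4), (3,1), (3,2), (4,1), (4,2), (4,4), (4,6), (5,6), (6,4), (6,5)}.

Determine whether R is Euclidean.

Euclidean: no — 1 R 3 and 1 R 4, but not 3 R 4.

No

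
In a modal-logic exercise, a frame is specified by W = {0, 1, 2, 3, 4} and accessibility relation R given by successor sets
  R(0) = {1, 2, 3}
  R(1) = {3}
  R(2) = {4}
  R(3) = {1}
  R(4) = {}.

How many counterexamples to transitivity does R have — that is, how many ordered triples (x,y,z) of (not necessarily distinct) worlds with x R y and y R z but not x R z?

Enumerating: (0,2,4), (1,3,1), (3,1,3).

3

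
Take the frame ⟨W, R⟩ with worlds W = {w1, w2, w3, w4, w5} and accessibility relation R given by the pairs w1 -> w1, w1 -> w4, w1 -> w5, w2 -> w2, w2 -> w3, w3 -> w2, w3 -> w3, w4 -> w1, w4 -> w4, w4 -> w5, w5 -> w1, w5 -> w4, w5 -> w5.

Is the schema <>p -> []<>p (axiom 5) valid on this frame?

By correspondence theory, 5 is valid on a frame iff R is Euclidean.
Euclidean: yes — any two successors of a common world are R-related.

Yes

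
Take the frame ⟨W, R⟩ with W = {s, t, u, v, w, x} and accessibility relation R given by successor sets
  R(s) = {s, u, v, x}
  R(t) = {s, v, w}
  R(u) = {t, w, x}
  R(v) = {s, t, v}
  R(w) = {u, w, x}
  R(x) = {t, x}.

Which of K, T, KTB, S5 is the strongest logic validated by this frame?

K

Reflexive (axiom T): no — t is not related to itself.
Symmetric (axiom B): no — s R u but not u R s.
Euclidean (axiom 5): no — s R u and s R v, but not u R v.
So F validates K; T would additionally require R to be reflexive. The strongest is K.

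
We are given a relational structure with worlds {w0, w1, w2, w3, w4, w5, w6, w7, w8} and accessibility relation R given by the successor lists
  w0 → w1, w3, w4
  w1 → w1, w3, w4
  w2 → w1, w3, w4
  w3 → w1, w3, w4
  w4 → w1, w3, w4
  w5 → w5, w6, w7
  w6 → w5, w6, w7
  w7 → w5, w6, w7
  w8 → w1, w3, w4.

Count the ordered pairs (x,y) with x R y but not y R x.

9

Enumerating: (w0,w1), (w0,w3), (w0,w4), (w2,w1), (w2,w3), (w2,w4), (w8,w1), (w8,w3), (w8,w4).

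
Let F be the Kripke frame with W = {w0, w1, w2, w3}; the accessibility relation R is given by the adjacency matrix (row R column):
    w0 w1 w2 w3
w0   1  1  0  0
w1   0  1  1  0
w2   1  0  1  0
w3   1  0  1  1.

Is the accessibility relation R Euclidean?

No

Euclidean: no — w3 R w0 and w3 R w2, but not w0 R w2.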